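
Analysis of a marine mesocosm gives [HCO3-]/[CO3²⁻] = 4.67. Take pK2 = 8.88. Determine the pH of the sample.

pH = 8.21

From K2 = [H⁺][CO3²⁻]/[HCO3-]:  pH = pK2 − log₁₀([HCO3-]/[CO3²⁻])
log₁₀(4.67) = +0.669
pH = 8.88 − (+0.669) = 8.21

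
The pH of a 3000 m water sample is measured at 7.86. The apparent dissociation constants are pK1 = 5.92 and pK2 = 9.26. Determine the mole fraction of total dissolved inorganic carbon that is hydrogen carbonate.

α₁ = 1 / (1 + [H⁺]/K1 + K2/[H⁺]) = 1 / (1 + 10^-1.94 + 10^-1.40)
   = 1 / (1 + 0.011482 + 0.039811) = 1/1.0513 = 0.9512

α₁ = 0.951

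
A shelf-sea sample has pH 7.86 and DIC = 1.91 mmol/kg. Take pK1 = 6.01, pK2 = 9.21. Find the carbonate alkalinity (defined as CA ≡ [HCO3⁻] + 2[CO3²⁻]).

CA = [HCO3⁻] + 2[CO3²⁻] = (α₁ + 2α₂)·DIC
At pH 7.86: [H⁺]/K1 = 10^-1.85 = 0.014125, K2/[H⁺] = 10^-1.35 = 0.044668
α₁ = 1/(1 + 0.014125 + 0.044668) = 1/1.0588 = 0.9445; α₂ = α₁·K2/[H⁺] = 0.04219
α₁ + 2α₂ = 1.0288
CA = 1.0288 × 1.91 = 1.97 mmol/kg

CA = 1.97 mmol/kg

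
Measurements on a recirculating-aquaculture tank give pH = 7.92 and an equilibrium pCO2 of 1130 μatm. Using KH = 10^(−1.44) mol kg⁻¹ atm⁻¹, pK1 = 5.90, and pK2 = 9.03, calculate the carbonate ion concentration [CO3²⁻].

[CO3²⁻] = 0.333 mmol/kg

[CO2*] = KH · pCO2 = 10^(−1.44) × 1130×10^-6 = 4.103×10^-5 mol/kg
α₀ = 1/(1 + K1/[H⁺] + K1K2/[H⁺]²) = 1/(1 + 10^+2.02 + 10^+0.91) = 0.008784
DIC = [CO2*]/α₀ = 4.103×10^-5 / 0.008784 = 4.671 mmol/kg
[CO3²⁻] = α₂·DIC; α₂ = 0.07140, so [CO3²⁻] = 0.07140 × 4.671 = 0.333 mmol/kg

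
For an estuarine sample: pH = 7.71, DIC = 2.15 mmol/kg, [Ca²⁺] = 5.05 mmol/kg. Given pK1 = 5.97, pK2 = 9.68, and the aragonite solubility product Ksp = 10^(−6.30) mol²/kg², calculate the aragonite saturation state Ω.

Ω = 0.226

α₂ = 1 / (1 + [H⁺]/K2 + [H⁺]²/(K1K2)) = 1 / (1 + 10^+1.97 + 10^+0.23)
   = 1 / (1 + 93.325 + 1.6982) = 1/96.024 = 0.01041
[CO3²⁻] = α₂ × DIC = 0.01041 × 2.15 = 0.02239 mmol/kg
Ksp = 10^(−6.30) = 5.012×10^-7
Ω = [Ca²⁺][CO3²⁻]/Ksp = (5.05×10^-3)(2.239×10^-5) / 5.012×10^-7 = 0.226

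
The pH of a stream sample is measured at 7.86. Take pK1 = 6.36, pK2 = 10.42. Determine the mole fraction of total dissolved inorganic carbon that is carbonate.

α₂ = 1 / (1 + [H⁺]/K2 + [H⁺]²/(K1K2)) = 1 / (1 + 10^+2.56 + 10^+1.06)
   = 1 / (1 + 363.08 + 11.482) = 1/375.56 = 0.002663

α₂ = 0.00266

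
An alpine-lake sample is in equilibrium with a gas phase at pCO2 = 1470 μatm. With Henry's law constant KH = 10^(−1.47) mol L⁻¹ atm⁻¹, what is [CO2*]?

[CO2*] = 49.8 μmol/L

KH = 10^(−1.47) = 3.388×10^-2 mol L⁻¹ atm⁻¹
[CO2*] = KH · pCO2 = 3.388×10^-2 × 1470×10^-6 atm = 4.98×10^-5 mol/L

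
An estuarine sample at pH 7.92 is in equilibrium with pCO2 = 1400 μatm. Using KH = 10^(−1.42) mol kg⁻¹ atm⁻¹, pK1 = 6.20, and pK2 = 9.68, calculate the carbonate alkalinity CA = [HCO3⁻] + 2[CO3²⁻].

CA = 2.89 mmol/kg

[CO2*] = KH · pCO2 = 10^(−1.42) × 1400×10^-6 = 5.323×10^-5 mol/kg
α₀ = 1/(1 + K1/[H⁺] + K1K2/[H⁺]²) = 1/(1 + 10^+1.72 + 10^-0.04) = 0.01838
DIC = [CO2*]/α₀ = 5.323×10^-5 / 0.01838 = 2.895 mmol/kg
CA = (α₁ + 2α₂)·DIC = (0.9648 + 2×0.01677) × 2.895 = 2.89 mmol/kg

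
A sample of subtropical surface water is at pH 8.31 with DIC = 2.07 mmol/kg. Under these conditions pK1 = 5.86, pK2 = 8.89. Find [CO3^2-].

α₂ = 1 / (1 + [H⁺]/K2 + [H⁺]²/(K1K2)) = 1 / (1 + 10^+0.58 + 10^-1.87)
   = 1 / (1 + 3.8019 + 0.013490) = 1/4.8154 = 0.2077
[CO3²⁻] = α₂ × DIC = 0.2077 × 2.07 = 0.430 mmol/kg

[CO3²⁻] = 0.430 mmol/kg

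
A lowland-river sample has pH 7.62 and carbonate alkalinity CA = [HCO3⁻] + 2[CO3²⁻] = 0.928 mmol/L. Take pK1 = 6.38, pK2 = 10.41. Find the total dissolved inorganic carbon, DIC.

DIC = 0.980 mmol/L

CA = [HCO3⁻] + 2[CO3²⁻] = (α₁ + 2α₂)·DIC
At pH 7.62: [H⁺]/K1 = 10^-1.24 = 0.057544, K2/[H⁺] = 10^-2.79 = 0.0016218
α₁ = 1/(1 + 0.057544 + 0.0016218) = 1/1.0592 = 0.9441; α₂ = α₁·K2/[H⁺] = 0.001531
α₁ + 2α₂ = 0.9472
DIC = CA / (α₁ + 2α₂) = 0.928 / 0.9472 = 0.980 mmol/L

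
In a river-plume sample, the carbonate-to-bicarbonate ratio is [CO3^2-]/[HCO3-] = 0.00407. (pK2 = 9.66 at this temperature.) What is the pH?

pH = 7.27

From K2 = [H⁺][CO3^2-]/[HCO3-]:  pH = pK2 + log₁₀([CO3^2-]/[HCO3-])
log₁₀(0.00407) = -2.390
pH = 9.66 + (-2.390) = 7.27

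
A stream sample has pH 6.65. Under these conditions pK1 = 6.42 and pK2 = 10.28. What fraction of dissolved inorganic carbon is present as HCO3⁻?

α₁ = 0.629

α₁ = 1 / (1 + [H⁺]/K1 + K2/[H⁺]) = 1 / (1 + 10^-0.23 + 10^-3.63)
   = 1 / (1 + 0.58884 + 0.00023442) = 1/1.5891 = 0.6293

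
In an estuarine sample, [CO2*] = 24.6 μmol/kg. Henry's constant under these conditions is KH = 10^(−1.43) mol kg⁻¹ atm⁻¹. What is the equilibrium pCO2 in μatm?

pCO2 = 662 μatm

KH = 10^(−1.43) = 3.715×10^-2 mol kg⁻¹ atm⁻¹
pCO2 = [CO2*]/KH = 24.6×10^-6 / 3.715×10^-2 = 6.62×10^-4 atm = 662 μatm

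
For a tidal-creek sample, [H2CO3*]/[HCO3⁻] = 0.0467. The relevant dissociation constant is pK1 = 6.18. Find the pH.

pH = 7.51

From K1 = [H⁺][HCO3⁻]/[H2CO3*]:  pH = pK1 − log₁₀([H2CO3*]/[HCO3⁻])
log₁₀(0.0467) = -1.331
pH = 6.18 − (-1.331) = 7.51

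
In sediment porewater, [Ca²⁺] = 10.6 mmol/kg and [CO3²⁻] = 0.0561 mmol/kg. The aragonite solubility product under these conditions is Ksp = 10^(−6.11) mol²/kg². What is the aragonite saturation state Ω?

Ω = 0.766

Ksp = 10^(−6.11) = 7.762×10^-7
Ω = [Ca²⁺][CO3²⁻]/Ksp = (10.6×10^-3)(0.0561×10^-3) / 7.762×10^-7 = 0.766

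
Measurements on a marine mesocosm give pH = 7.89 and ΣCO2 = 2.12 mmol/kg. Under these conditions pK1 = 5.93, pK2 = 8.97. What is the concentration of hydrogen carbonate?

[HCO3⁻] = 1.94 mmol/kg

α₁ = 1 / (1 + [H⁺]/K1 + K2/[H⁺]) = 1 / (1 + 10^-1.96 + 10^-1.08)
   = 1 / (1 + 0.010965 + 0.083176) = 1/1.0941 = 0.9140
[HCO3⁻] = α₁ × DIC = 0.9140 × 2.12 = 1.94 mmol/kg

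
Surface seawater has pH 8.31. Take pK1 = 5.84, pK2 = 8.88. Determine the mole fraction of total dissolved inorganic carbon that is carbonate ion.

α₂ = 1 / (1 + [H⁺]/K2 + [H⁺]²/(K1K2)) = 1 / (1 + 10^+0.57 + 10^-1.90)
   = 1 / (1 + 3.7154 + 0.012589) = 1/4.7279 = 0.2115

α₂ = 0.212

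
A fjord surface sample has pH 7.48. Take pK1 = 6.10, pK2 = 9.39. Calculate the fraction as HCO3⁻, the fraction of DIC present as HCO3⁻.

α₁ = 0.949

α₁ = 1 / (1 + [H⁺]/K1 + K2/[H⁺]) = 1 / (1 + 10^-1.38 + 10^-1.91)
   = 1 / (1 + 0.041687 + 0.012303) = 1/1.0540 = 0.9488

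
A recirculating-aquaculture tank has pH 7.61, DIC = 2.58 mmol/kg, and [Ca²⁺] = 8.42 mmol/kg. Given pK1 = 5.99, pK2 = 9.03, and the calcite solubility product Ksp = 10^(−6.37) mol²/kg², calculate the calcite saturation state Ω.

α₂ = 1 / (1 + [H⁺]/K2 + [H⁺]²/(K1K2)) = 1 / (1 + 10^+1.42 + 10^-0.20)
   = 1 / (1 + 26.303 + 0.63096) = 1/27.934 = 0.03580
[CO3²⁻] = α₂ × DIC = 0.03580 × 2.58 = 0.09236 mmol/kg
Ksp = 10^(−6.37) = 4.266×10^-7
Ω = [Ca²⁺][CO3²⁻]/Ksp = (8.42×10^-3)(9.236×10^-5) / 4.266×10^-7 = 1.82

Ω = 1.82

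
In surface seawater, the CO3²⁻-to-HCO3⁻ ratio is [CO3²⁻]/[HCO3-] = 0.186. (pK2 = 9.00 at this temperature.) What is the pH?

pH = 8.27

From K2 = [H⁺][CO3²⁻]/[HCO3-]:  pH = pK2 + log₁₀([CO3²⁻]/[HCO3-])
log₁₀(0.186) = -0.730
pH = 9.00 + (-0.730) = 8.27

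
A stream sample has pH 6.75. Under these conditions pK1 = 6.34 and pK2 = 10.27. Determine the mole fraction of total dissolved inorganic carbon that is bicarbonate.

α₁ = 1 / (1 + [H⁺]/K1 + K2/[H⁺]) = 1 / (1 + 10^-0.41 + 10^-3.52)
   = 1 / (1 + 0.38905 + 0.00030200) = 1/1.3893 = 0.7198

α₁ = 0.720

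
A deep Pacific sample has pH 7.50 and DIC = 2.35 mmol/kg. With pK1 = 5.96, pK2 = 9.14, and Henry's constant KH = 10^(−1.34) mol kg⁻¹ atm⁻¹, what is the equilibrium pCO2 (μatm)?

α₀ = 1 / (1 + K1/[H⁺] + K1K2/[H⁺]²) = 1 / (1 + 10^+1.54 + 10^-0.10)
   = 1 / (1 + 34.674 + 0.79433) = 1/36.468 = 0.02742
[CO2*] = α₀ × DIC = 0.02742 × 2.35 = 0.06444 mmol/kg
pCO2 = [CO2*]/KH = 6.444×10^-5 / 4.571×10^-2 = 1410 μatm

pCO2 = 1410 μatm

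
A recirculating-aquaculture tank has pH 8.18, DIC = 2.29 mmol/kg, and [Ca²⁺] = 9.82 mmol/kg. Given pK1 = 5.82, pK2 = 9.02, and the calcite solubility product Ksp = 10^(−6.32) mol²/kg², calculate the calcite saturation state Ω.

α₂ = 1 / (1 + [H⁺]/K2 + [H⁺]²/(K1K2)) = 1 / (1 + 10^+0.84 + 10^-1.52)
   = 1 / (1 + 6.9183 + 0.030200) = 1/7.9485 = 0.1258
[CO3²⁻] = α₂ × DIC = 0.1258 × 2.29 = 0.2881 mmol/kg
Ksp = 10^(−6.32) = 4.786×10^-7
Ω = [Ca²⁺][CO3²⁻]/Ksp = (9.82×10^-3)(2.881×10^-4) / 4.786×10^-7 = 5.91

Ω = 5.91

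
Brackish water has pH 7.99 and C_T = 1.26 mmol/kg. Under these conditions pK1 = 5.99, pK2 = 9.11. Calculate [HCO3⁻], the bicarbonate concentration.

α₁ = 1 / (1 + [H⁺]/K1 + K2/[H⁺]) = 1 / (1 + 10^-2.00 + 10^-1.12)
   = 1 / (1 + 0.010000 + 0.075858) = 1/1.0859 = 0.9209
[HCO3⁻] = α₁ × DIC = 0.9209 × 1.26 = 1.16 mmol/kg

[HCO3⁻] = 1.16 mmol/kg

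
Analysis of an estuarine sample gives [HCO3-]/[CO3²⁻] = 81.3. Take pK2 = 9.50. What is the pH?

pH = 7.59

From K2 = [H⁺][CO3²⁻]/[HCO3-]:  pH = pK2 − log₁₀([HCO3-]/[CO3²⁻])
log₁₀(81.3) = +1.910
pH = 9.50 − (+1.910) = 7.59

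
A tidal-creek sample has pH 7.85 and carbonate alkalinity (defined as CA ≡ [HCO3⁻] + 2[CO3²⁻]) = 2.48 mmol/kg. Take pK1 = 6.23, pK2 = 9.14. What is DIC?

DIC = 2.42 mmol/kg

CA = [HCO3⁻] + 2[CO3²⁻] = (α₁ + 2α₂)·DIC
At pH 7.85: [H⁺]/K1 = 10^-1.62 = 0.023988, K2/[H⁺] = 10^-1.29 = 0.051286
α₁ = 1/(1 + 0.023988 + 0.051286) = 1/1.0753 = 0.9300; α₂ = α₁·K2/[H⁺] = 0.04770
α₁ + 2α₂ = 1.0254
DIC = CA / (α₁ + 2α₂) = 2.48 / 1.0254 = 2.42 mmol/kg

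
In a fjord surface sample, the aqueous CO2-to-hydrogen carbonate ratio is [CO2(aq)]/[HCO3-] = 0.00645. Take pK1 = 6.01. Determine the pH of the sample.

From K1 = [H⁺][HCO3-]/[CO2(aq)]:  pH = pK1 − log₁₀([CO2(aq)]/[HCO3-])
log₁₀(0.00645) = -2.190
pH = 6.01 − (-2.190) = 8.20

pH = 8.20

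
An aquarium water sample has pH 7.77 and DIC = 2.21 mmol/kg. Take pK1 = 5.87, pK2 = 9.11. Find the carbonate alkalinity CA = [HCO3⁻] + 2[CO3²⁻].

CA = [HCO3⁻] + 2[CO3²⁻] = (α₁ + 2α₂)·DIC
At pH 7.77: [H⁺]/K1 = 10^-1.90 = 0.012589, K2/[H⁺] = 10^-1.34 = 0.045709
α₁ = 1/(1 + 0.012589 + 0.045709) = 1/1.0583 = 0.9449; α₂ = α₁·K2/[H⁺] = 0.04319
α₁ + 2α₂ = 1.0313
CA = 1.0313 × 2.21 = 2.28 mmol/kg

CA = 2.28 mmol/kg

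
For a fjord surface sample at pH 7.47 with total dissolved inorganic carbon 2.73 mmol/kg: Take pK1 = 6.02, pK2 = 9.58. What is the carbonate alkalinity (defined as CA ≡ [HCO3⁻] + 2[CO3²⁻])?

CA = [HCO3⁻] + 2[CO3²⁻] = (α₁ + 2α₂)·DIC
At pH 7.47: [H⁺]/K1 = 10^-1.45 = 0.035481, K2/[H⁺] = 10^-2.11 = 0.0077625
α₁ = 1/(1 + 0.035481 + 0.0077625) = 1/1.0432 = 0.9585; α₂ = α₁·K2/[H⁺] = 0.007441
α₁ + 2α₂ = 0.9734
CA = 0.9734 × 2.73 = 2.66 mmol/kg

CA = 2.66 mmol/kg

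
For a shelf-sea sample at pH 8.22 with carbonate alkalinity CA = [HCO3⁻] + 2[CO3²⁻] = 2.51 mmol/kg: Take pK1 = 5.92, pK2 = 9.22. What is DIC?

DIC = 2.31 mmol/kg

CA = [HCO3⁻] + 2[CO3²⁻] = (α₁ + 2α₂)·DIC
At pH 8.22: [H⁺]/K1 = 10^-2.30 = 0.0050119, K2/[H⁺] = 10^-1.00 = 0.10000
α₁ = 1/(1 + 0.0050119 + 0.10000) = 1/1.1050 = 0.9050; α₂ = α₁·K2/[H⁺] = 0.09050
α₁ + 2α₂ = 1.0860
DIC = CA / (α₁ + 2α₂) = 2.51 / 1.0860 = 2.31 mmol/kg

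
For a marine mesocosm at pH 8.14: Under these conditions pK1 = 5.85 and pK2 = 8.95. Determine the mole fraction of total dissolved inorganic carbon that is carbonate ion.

α₂ = 1 / (1 + [H⁺]/K2 + [H⁺]²/(K1K2)) = 1 / (1 + 10^+0.81 + 10^-1.48)
   = 1 / (1 + 6.4565 + 0.033113) = 1/7.4897 = 0.1335

α₂ = 0.134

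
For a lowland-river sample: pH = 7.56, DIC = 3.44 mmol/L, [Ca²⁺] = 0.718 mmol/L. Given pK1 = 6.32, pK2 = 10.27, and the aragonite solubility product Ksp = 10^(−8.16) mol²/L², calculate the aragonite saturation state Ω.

Ω = 0.657

α₂ = 1 / (1 + [H⁺]/K2 + [H⁺]²/(K1K2)) = 1 / (1 + 10^+2.71 + 10^+1.47)
   = 1 / (1 + 512.86 + 29.512) = 1/543.37 = 0.001840
[CO3²⁻] = α₂ × DIC = 0.001840 × 3.44 = 0.006331 mmol/L = 6.331 μmol/L
Ksp = 10^(−8.16) = 6.918×10^-9
Ω = [Ca²⁺][CO3²⁻]/Ksp = (0.718×10^-3)(6.331×10^-6) / 6.918×10^-9 = 0.657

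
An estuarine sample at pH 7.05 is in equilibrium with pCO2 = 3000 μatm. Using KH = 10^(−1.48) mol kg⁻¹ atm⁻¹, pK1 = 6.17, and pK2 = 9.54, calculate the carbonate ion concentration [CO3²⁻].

[CO3²⁻] = 2.44 μmol/kg

[CO2*] = KH · pCO2 = 10^(−1.48) × 3000×10^-6 = 9.934×10^-5 mol/kg
α₀ = 1/(1 + K1/[H⁺] + K1K2/[H⁺]²) = 1/(1 + 10^+0.88 + 10^-1.61) = 0.1161
DIC = [CO2*]/α₀ = 9.934×10^-5 / 0.1161 = 0.8553 mmol/kg
[CO3²⁻] = α₂·DIC; α₂ = 0.002851, so [CO3²⁻] = 0.002851 × 0.8553 = 0.00244 mmol/kg = 2.44 μmol/kg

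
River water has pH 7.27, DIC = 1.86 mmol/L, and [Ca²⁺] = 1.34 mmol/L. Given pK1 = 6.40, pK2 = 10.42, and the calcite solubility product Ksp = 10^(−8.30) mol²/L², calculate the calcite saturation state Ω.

α₂ = 1 / (1 + [H⁺]/K2 + [H⁺]²/(K1K2)) = 1 / (1 + 10^+3.15 + 10^+2.28)
   = 1 / (1 + 1412.5 + 190.55) = 1/1604.1 = 0.0006234
[CO3²⁻] = α₂ × DIC = 0.0006234 × 1.86 = 0.001160 mmol/L = 1.160 μmol/L
Ksp = 10^(−8.30) = 5.012×10^-9
Ω = [Ca²⁺][CO3²⁻]/Ksp = (1.34×10^-3)(1.160×10^-6) / 5.012×10^-9 = 0.310

Ω = 0.310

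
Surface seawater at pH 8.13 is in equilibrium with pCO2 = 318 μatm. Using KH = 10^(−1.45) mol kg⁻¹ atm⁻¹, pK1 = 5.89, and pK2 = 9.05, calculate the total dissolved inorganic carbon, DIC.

[CO2*] = KH · pCO2 = 10^(−1.45) × 318×10^-6 = 1.128×10^-5 mol/kg
α₀ = 1/(1 + K1/[H⁺] + K1K2/[H⁺]²) = 1/(1 + 10^+2.24 + 10^+1.32) = 0.005111
DIC = [CO2*]/α₀ = 1.128×10^-5 / 0.005111 = 2.21 mmol/kg

DIC = 2.21 mmol/kg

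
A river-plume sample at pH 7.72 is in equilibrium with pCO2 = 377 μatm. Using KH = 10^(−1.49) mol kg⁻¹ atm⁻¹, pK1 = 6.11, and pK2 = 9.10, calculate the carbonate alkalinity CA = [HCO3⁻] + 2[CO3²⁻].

[CO2*] = KH · pCO2 = 10^(−1.49) × 377×10^-6 = 1.220×10^-5 mol/kg
α₀ = 1/(1 + K1/[H⁺] + K1K2/[H⁺]²) = 1/(1 + 10^+1.61 + 10^+0.23) = 0.02302
DIC = [CO2*]/α₀ = 1.220×10^-5 / 0.02302 = 0.5299 mmol/kg
CA = (α₁ + 2α₂)·DIC = (0.9379 + 2×0.03910) × 0.5299 = 0.538 mmol/kg

CA = 0.538 mmol/kg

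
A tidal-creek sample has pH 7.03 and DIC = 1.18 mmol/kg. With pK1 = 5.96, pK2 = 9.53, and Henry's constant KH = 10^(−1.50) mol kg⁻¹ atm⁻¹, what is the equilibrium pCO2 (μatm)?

pCO2 = 2920 μatm

α₀ = 1 / (1 + K1/[H⁺] + K1K2/[H⁺]²) = 1 / (1 + 10^+1.07 + 10^-1.43)
   = 1 / (1 + 11.749 + 0.037154) = 1/12.786 = 0.07821
[CO2*] = α₀ × DIC = 0.07821 × 1.18 = 0.09229 mmol/kg
pCO2 = [CO2*]/KH = 9.229×10^-5 / 3.162×10^-2 = 2920 μatm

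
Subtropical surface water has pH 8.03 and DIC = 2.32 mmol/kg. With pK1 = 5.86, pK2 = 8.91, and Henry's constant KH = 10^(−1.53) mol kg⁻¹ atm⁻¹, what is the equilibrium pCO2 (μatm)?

α₀ = 1 / (1 + K1/[H⁺] + K1K2/[H⁺]²) = 1 / (1 + 10^+2.17 + 10^+1.29)
   = 1 / (1 + 147.91 + 19.498) = 1/168.41 = 0.005938
[CO2*] = α₀ × DIC = 0.005938 × 2.32 = 0.01378 mmol/kg = 13.78 μmol/kg
pCO2 = [CO2*]/KH = 1.378×10^-5 / 2.951×10^-2 = 467 μatm

pCO2 = 467 μatm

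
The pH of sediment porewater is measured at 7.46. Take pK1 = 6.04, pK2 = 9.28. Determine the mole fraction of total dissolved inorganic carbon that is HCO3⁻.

α₁ = 1 / (1 + [H⁺]/K1 + K2/[H⁺]) = 1 / (1 + 10^-1.42 + 10^-1.82)
   = 1 / (1 + 0.038019 + 0.015136) = 1/1.0532 = 0.9495

α₁ = 0.950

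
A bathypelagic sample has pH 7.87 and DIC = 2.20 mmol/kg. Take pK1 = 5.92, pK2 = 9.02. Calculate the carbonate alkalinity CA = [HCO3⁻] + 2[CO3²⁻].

CA = [HCO3⁻] + 2[CO3²⁻] = (α₁ + 2α₂)·DIC
At pH 7.87: [H⁺]/K1 = 10^-1.95 = 0.011220, K2/[H⁺] = 10^-1.15 = 0.070795
α₁ = 1/(1 + 0.011220 + 0.070795) = 1/1.0820 = 0.9242; α₂ = α₁·K2/[H⁺] = 0.06543
α₁ + 2α₂ = 1.0551
CA = 1.0551 × 2.20 = 2.32 mmol/kg

CA = 2.32 mmol/kg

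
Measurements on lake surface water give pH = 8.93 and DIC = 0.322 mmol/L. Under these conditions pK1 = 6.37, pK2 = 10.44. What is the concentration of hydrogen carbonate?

α₁ = 1 / (1 + [H⁺]/K1 + K2/[H⁺]) = 1 / (1 + 10^-2.56 + 10^-1.51)
   = 1 / (1 + 0.0027542 + 0.030903) = 1/1.0337 = 0.9674
[HCO3⁻] = α₁ × DIC = 0.9674 × 0.322 = 0.312 mmol/L

[HCO3⁻] = 0.312 mmol/L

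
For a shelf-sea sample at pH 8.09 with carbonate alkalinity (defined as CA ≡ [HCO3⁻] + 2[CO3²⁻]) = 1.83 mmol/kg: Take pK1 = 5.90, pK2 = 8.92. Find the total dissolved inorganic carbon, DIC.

DIC = 1.63 mmol/kg

CA = [HCO3⁻] + 2[CO3²⁻] = (α₁ + 2α₂)·DIC
At pH 8.09: [H⁺]/K1 = 10^-2.19 = 0.0064565, K2/[H⁺] = 10^-0.83 = 0.14791
α₁ = 1/(1 + 0.0064565 + 0.14791) = 1/1.1544 = 0.8663; α₂ = α₁·K2/[H⁺] = 0.1281
α₁ + 2α₂ = 1.1225
DIC = CA / (α₁ + 2α₂) = 1.83 / 1.1225 = 1.63 mmol/kg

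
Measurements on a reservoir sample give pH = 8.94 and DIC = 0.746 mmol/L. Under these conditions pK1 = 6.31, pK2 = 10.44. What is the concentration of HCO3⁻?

α₁ = 1 / (1 + [H⁺]/K1 + K2/[H⁺]) = 1 / (1 + 10^-2.63 + 10^-1.50)
   = 1 / (1 + 0.0023442 + 0.031623) = 1/1.0340 = 0.9671
[HCO3⁻] = α₁ × DIC = 0.9671 × 0.746 = 0.721 mmol/L

[HCO3⁻] = 0.721 mmol/L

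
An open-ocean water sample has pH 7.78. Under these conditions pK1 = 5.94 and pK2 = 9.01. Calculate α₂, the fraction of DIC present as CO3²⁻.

α₂ = 1 / (1 + [H⁺]/K2 + [H⁺]²/(K1K2)) = 1 / (1 + 10^+1.23 + 10^-0.61)
   = 1 / (1 + 16.982 + 0.24547) = 1/18.228 = 0.05486

α₂ = 0.0549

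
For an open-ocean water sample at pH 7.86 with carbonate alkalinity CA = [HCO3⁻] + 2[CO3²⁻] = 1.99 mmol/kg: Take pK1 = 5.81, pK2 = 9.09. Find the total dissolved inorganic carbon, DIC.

CA = [HCO3⁻] + 2[CO3²⁻] = (α₁ + 2α₂)·DIC
At pH 7.86: [H⁺]/K1 = 10^-2.05 = 0.0089125, K2/[H⁺] = 10^-1.23 = 0.058884
α₁ = 1/(1 + 0.0089125 + 0.058884) = 1/1.0678 = 0.9365; α₂ = α₁·K2/[H⁺] = 0.05515
α₁ + 2α₂ = 1.0468
DIC = CA / (α₁ + 2α₂) = 1.99 / 1.0468 = 1.90 mmol/kg

DIC = 1.90 mmol/kg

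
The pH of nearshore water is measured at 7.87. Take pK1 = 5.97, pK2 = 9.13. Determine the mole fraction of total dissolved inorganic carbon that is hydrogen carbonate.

α₁ = 1 / (1 + [H⁺]/K1 + K2/[H⁺]) = 1 / (1 + 10^-1.90 + 10^-1.26)
   = 1 / (1 + 0.012589 + 0.054954) = 1/1.0675 = 0.9367

α₁ = 0.937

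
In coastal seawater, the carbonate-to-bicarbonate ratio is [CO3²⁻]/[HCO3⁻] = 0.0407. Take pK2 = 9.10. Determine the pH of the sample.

pH = 7.71

From K2 = [H⁺][CO3²⁻]/[HCO3⁻]:  pH = pK2 + log₁₀([CO3²⁻]/[HCO3⁻])
log₁₀(0.0407) = -1.390
pH = 9.10 + (-1.390) = 7.71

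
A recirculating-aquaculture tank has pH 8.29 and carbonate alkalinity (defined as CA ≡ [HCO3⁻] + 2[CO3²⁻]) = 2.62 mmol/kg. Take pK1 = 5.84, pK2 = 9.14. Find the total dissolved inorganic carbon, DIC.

CA = [HCO3⁻] + 2[CO3²⁻] = (α₁ + 2α₂)·DIC
At pH 8.29: [H⁺]/K1 = 10^-2.45 = 0.0035481, K2/[H⁺] = 10^-0.85 = 0.14125
α₁ = 1/(1 + 0.0035481 + 0.14125) = 1/1.1448 = 0.8735; α₂ = α₁·K2/[H⁺] = 0.1234
α₁ + 2α₂ = 1.1203
DIC = CA / (α₁ + 2α₂) = 2.62 / 1.1203 = 2.34 mmol/kg

DIC = 2.34 mmol/kg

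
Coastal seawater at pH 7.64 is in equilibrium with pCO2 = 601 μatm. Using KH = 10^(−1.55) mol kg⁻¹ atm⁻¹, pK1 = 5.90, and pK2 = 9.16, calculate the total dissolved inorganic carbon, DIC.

DIC = 0.976 mmol/kg

[CO2*] = KH · pCO2 = 10^(−1.55) × 601×10^-6 = 1.694×10^-5 mol/kg
α₀ = 1/(1 + K1/[H⁺] + K1K2/[H⁺]²) = 1/(1 + 10^+1.74 + 10^+0.22) = 0.01736
DIC = [CO2*]/α₀ = 1.694×10^-5 / 0.01736 = 0.976 mmol/kg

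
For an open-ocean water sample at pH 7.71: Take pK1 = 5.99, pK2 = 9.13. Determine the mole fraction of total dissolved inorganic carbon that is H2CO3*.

α₀ = 1 / (1 + K1/[H⁺] + K1K2/[H⁺]²) = 1 / (1 + 10^+1.72 + 10^+0.30)
   = 1 / (1 + 52.481 + 1.9953) = 1/55.476 = 0.01803

α₀ = 0.0180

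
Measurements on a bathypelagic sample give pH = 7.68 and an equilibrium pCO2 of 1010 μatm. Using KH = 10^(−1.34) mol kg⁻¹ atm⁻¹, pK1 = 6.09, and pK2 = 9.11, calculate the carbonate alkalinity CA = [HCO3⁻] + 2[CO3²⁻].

CA = 1.93 mmol/kg

[CO2*] = KH · pCO2 = 10^(−1.34) × 1010×10^-6 = 4.617×10^-5 mol/kg
α₀ = 1/(1 + K1/[H⁺] + K1K2/[H⁺]²) = 1/(1 + 10^+1.59 + 10^+0.16) = 0.02418
DIC = [CO2*]/α₀ = 4.617×10^-5 / 0.02418 = 1.909 mmol/kg
CA = (α₁ + 2α₂)·DIC = (0.9409 + 2×0.03496) × 1.909 = 1.93 mmol/kg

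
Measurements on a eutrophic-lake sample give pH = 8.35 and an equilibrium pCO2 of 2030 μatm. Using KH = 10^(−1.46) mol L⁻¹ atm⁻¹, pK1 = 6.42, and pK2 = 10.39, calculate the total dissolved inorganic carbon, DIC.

[CO2*] = KH · pCO2 = 10^(−1.46) × 2030×10^-6 = 7.039×10^-5 mol/L
α₀ = 1/(1 + K1/[H⁺] + K1K2/[H⁺]²) = 1/(1 + 10^+1.93 + 10^-0.11) = 0.01151
DIC = [CO2*]/α₀ = 7.039×10^-5 / 0.01151 = 6.12 mmol/L

DIC = 6.12 mmol/L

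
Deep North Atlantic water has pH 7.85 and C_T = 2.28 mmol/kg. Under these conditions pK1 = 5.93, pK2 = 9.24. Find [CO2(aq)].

[CO2*] = 0.0260 mmol/kg

α₀ = 1 / (1 + K1/[H⁺] + K1K2/[H⁺]²) = 1 / (1 + 10^+1.92 + 10^+0.53)
   = 1 / (1 + 83.176 + 3.3884) = 1/87.565 = 0.01142
[CO2*] = α₀ × DIC = 0.01142 × 2.28 = 0.0260 mmol/kg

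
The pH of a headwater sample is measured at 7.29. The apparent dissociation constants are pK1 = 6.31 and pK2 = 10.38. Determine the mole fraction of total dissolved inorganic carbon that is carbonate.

α₂ = 1 / (1 + [H⁺]/K2 + [H⁺]²/(K1K2)) = 1 / (1 + 10^+3.09 + 10^+2.11)
   = 1 / (1 + 1230.3 + 128.82) = 1/1360.1 = 0.0007352

α₂ = 0.000735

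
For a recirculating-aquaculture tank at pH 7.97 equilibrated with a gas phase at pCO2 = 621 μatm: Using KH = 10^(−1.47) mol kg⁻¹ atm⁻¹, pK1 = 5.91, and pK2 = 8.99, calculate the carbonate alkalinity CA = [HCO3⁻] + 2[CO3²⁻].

[CO2*] = KH · pCO2 = 10^(−1.47) × 621×10^-6 = 2.104×10^-5 mol/kg
α₀ = 1/(1 + K1/[H⁺] + K1K2/[H⁺]²) = 1/(1 + 10^+2.06 + 10^+1.04) = 0.007888
DIC = [CO2*]/α₀ = 2.104×10^-5 / 0.007888 = 2.668 mmol/kg
CA = (α₁ + 2α₂)·DIC = (0.9056 + 2×0.08649) × 2.668 = 2.88 mmol/kg

CA = 2.88 mmol/kg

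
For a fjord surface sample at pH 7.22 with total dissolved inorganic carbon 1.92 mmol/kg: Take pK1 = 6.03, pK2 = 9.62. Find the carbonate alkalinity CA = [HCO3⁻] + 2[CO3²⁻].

CA = 1.81 mmol/kg

CA = [HCO3⁻] + 2[CO3²⁻] = (α₁ + 2α₂)·DIC
At pH 7.22: [H⁺]/K1 = 10^-1.19 = 0.064565, K2/[H⁺] = 10^-2.40 = 0.0039811
α₁ = 1/(1 + 0.064565 + 0.0039811) = 1/1.0685 = 0.9359; α₂ = α₁·K2/[H⁺] = 0.003726
α₁ + 2α₂ = 0.9433
CA = 0.9433 × 1.92 = 1.81 mmol/kg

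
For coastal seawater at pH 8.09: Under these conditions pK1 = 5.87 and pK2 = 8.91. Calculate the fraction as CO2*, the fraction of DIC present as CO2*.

α₀ = 1 / (1 + K1/[H⁺] + K1K2/[H⁺]²) = 1 / (1 + 10^+2.22 + 10^+1.40)
   = 1 / (1 + 165.96 + 25.119) = 1/192.08 = 0.005206

α₀ = 0.00521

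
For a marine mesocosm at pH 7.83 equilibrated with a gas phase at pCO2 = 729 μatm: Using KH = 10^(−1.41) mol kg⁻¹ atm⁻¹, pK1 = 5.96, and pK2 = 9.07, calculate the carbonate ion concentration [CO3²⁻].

[CO2*] = KH · pCO2 = 10^(−1.41) × 729×10^-6 = 2.836×10^-5 mol/kg
α₀ = 1/(1 + K1/[H⁺] + K1K2/[H⁺]²) = 1/(1 + 10^+1.87 + 10^+0.63) = 0.01259
DIC = [CO2*]/α₀ = 2.836×10^-5 / 0.01259 = 2.252 mmol/kg
[CO3²⁻] = α₂·DIC; α₂ = 0.05373, so [CO3²⁻] = 0.05373 × 2.252 = 0.121 mmol/kg

[CO3²⁻] = 0.121 mmol/kg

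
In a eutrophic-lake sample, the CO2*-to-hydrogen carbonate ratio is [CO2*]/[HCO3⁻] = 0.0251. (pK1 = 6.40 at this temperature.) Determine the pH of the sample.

pH = 8.00

From K1 = [H⁺][HCO3⁻]/[CO2*]:  pH = pK1 − log₁₀([CO2*]/[HCO3⁻])
log₁₀(0.0251) = -1.600
pH = 6.40 − (-1.600) = 8.00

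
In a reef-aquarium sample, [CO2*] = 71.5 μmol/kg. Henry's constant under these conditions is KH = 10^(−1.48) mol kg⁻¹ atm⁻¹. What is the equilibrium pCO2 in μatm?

pCO2 = 2160 μatm

KH = 10^(−1.48) = 3.311×10^-2 mol kg⁻¹ atm⁻¹
pCO2 = [CO2*]/KH = 71.5×10^-6 / 3.311×10^-2 = 2.16×10^-3 atm = 2160 μatm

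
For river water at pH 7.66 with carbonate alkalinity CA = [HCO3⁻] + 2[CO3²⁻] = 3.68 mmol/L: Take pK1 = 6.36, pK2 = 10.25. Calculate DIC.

DIC = 3.85 mmol/L

CA = [HCO3⁻] + 2[CO3²⁻] = (α₁ + 2α₂)·DIC
At pH 7.66: [H⁺]/K1 = 10^-1.30 = 0.050119, K2/[H⁺] = 10^-2.59 = 0.0025704
α₁ = 1/(1 + 0.050119 + 0.0025704) = 1/1.0527 = 0.9499; α₂ = α₁·K2/[H⁺] = 0.002442
α₁ + 2α₂ = 0.9548
DIC = CA / (α₁ + 2α₂) = 3.68 / 0.9548 = 3.85 mmol/L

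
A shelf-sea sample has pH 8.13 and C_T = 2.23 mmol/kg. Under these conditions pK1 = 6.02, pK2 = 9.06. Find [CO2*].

α₀ = 1 / (1 + K1/[H⁺] + K1K2/[H⁺]²) = 1 / (1 + 10^+2.11 + 10^+1.18)
   = 1 / (1 + 128.82 + 15.136) = 1/144.96 = 0.006898
[CO2*] = α₀ × DIC = 0.006898 × 2.23 = 0.0154 mmol/kg = 15.4 μmol/kg

[CO2*] = 15.4 μmol/kg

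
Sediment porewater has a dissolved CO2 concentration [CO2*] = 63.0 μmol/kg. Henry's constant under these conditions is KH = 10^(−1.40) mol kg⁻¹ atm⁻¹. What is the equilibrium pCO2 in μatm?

pCO2 = 1580 μatm

KH = 10^(−1.40) = 3.981×10^-2 mol kg⁻¹ atm⁻¹
pCO2 = [CO2*]/KH = 63.0×10^-6 / 3.981×10^-2 = 1.58×10^-3 atm = 1580 μatm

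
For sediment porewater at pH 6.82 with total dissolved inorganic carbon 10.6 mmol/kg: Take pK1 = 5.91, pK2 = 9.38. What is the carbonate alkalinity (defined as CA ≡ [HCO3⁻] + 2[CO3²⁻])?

CA = 9.47 mmol/kg

CA = [HCO3⁻] + 2[CO3²⁻] = (α₁ + 2α₂)·DIC
At pH 6.82: [H⁺]/K1 = 10^-0.91 = 0.12303, K2/[H⁺] = 10^-2.56 = 0.0027542
α₁ = 1/(1 + 0.12303 + 0.0027542) = 1/1.1258 = 0.8883; α₂ = α₁·K2/[H⁺] = 0.002447
α₁ + 2α₂ = 0.8932
CA = 0.8932 × 10.6 = 9.47 mmol/kg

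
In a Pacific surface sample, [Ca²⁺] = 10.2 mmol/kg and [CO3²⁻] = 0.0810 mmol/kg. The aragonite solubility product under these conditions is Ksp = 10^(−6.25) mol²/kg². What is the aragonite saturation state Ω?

Ksp = 10^(−6.25) = 5.623×10^-7
Ω = [Ca²⁺][CO3²⁻]/Ksp = (10.2×10^-3)(0.0810×10^-3) / 5.623×10^-7 = 1.47

Ω = 1.47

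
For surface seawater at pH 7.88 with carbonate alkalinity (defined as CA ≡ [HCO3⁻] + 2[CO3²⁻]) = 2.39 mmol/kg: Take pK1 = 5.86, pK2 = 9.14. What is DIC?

DIC = 2.29 mmol/kg

CA = [HCO3⁻] + 2[CO3²⁻] = (α₁ + 2α₂)·DIC
At pH 7.88: [H⁺]/K1 = 10^-2.02 = 0.0095499, K2/[H⁺] = 10^-1.26 = 0.054954
α₁ = 1/(1 + 0.0095499 + 0.054954) = 1/1.0645 = 0.9394; α₂ = α₁·K2/[H⁺] = 0.05162
α₁ + 2α₂ = 1.0427
DIC = CA / (α₁ + 2α₂) = 2.39 / 1.0427 = 2.29 mmol/kg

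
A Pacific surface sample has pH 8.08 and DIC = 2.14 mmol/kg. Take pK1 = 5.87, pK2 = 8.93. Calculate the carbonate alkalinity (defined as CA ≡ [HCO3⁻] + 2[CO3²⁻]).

CA = [HCO3⁻] + 2[CO3²⁻] = (α₁ + 2α₂)·DIC
At pH 8.08: [H⁺]/K1 = 10^-2.21 = 0.0061660, K2/[H⁺] = 10^-0.85 = 0.14125
α₁ = 1/(1 + 0.0061660 + 0.14125) = 1/1.1474 = 0.8715; α₂ = α₁·K2/[H⁺] = 0.1231
α₁ + 2α₂ = 1.1177
CA = 1.1177 × 2.14 = 2.39 mmol/kg

CA = 2.39 mmol/kg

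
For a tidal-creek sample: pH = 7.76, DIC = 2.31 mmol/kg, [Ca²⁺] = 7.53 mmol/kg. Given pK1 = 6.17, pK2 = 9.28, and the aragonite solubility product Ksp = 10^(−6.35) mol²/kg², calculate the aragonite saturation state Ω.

α₂ = 1 / (1 + [H⁺]/K2 + [H⁺]²/(K1K2)) = 1 / (1 + 10^+1.52 + 10^-0.07)
   = 1 / (1 + 33.113 + 0.85114) = 1/34.964 = 0.02860
[CO3²⁻] = α₂ × DIC = 0.02860 × 2.31 = 0.06607 mmol/kg
Ksp = 10^(−6.35) = 4.467×10^-7
Ω = [Ca²⁺][CO3²⁻]/Ksp = (7.53×10^-3)(6.607×10^-5) / 4.467×10^-7 = 1.11

Ω = 1.11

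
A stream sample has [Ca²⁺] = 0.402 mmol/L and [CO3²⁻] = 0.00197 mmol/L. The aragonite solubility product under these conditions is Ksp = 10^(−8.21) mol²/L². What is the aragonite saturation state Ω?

Ksp = 10^(−8.21) = 6.166×10^-9
Ω = [Ca²⁺][CO3²⁻]/Ksp = (0.402×10^-3)(0.00197×10^-3) / 6.166×10^-9 = 0.128

Ω = 0.128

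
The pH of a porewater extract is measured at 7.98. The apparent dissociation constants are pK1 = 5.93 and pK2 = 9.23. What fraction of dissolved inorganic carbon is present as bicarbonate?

α₁ = 1 / (1 + [H⁺]/K1 + K2/[H⁺]) = 1 / (1 + 10^-2.05 + 10^-1.25)
   = 1 / (1 + 0.0089125 + 0.056234) = 1/1.0651 = 0.9388

α₁ = 0.939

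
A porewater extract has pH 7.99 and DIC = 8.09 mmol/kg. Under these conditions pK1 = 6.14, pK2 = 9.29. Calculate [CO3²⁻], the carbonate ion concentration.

[CO3²⁻] = 0.381 mmol/kg

α₂ = 1 / (1 + [H⁺]/K2 + [H⁺]²/(K1K2)) = 1 / (1 + 10^+1.30 + 10^-0.55)
   = 1 / (1 + 19.953 + 0.28184) = 1/21.234 = 0.04709
[CO3²⁻] = α₂ × DIC = 0.04709 × 8.09 = 0.381 mmol/kg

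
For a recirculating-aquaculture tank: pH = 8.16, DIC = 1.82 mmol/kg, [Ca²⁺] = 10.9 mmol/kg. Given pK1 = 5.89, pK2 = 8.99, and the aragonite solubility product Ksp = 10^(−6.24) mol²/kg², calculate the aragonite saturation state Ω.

α₂ = 1 / (1 + [H⁺]/K2 + [H⁺]²/(K1K2)) = 1 / (1 + 10^+0.83 + 10^-1.44)
   = 1 / (1 + 6.7608 + 0.036308) = 1/7.7971 = 0.1283
[CO3²⁻] = α₂ × DIC = 0.1283 × 1.82 = 0.2334 mmol/kg
Ksp = 10^(−6.24) = 5.754×10^-7
Ω = [Ca²⁺][CO3²⁻]/Ksp = (10.9×10^-3)(2.334×10^-4) / 5.754×10^-7 = 4.42

Ω = 4.42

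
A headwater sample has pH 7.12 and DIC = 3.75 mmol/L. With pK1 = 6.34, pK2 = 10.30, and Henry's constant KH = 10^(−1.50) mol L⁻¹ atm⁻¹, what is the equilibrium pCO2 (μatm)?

α₀ = 1 / (1 + K1/[H⁺] + K1K2/[H⁺]²) = 1 / (1 + 10^+0.78 + 10^-2.40)
   = 1 / (1 + 6.0256 + 0.0039811) = 1/7.0296 = 0.1423
[CO2*] = α₀ × DIC = 0.1423 × 3.75 = 0.5335 mmol/L
pCO2 = [CO2*]/KH = 5.335×10^-4 / 3.162×10^-2 = 1.69×10^4 μatm

pCO2 = 1.69×10^4 μatm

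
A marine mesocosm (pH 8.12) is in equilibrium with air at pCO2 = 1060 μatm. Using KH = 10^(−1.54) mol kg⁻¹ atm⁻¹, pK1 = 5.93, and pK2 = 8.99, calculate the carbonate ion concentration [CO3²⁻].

[CO3²⁻] = 0.639 mmol/kg

[CO2*] = KH · pCO2 = 10^(−1.54) × 1060×10^-6 = 3.057×10^-5 mol/kg
α₀ = 1/(1 + K1/[H⁺] + K1K2/[H⁺]²) = 1/(1 + 10^+2.19 + 10^+1.32) = 0.005657
DIC = [CO2*]/α₀ = 3.057×10^-5 / 0.005657 = 5.404 mmol/kg
[CO3²⁻] = α₂·DIC; α₂ = 0.1182, so [CO3²⁻] = 0.1182 × 5.404 = 0.639 mmol/kg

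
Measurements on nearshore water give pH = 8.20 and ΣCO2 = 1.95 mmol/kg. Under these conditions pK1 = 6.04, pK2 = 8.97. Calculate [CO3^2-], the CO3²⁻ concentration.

α₂ = 1 / (1 + [H⁺]/K2 + [H⁺]²/(K1K2)) = 1 / (1 + 10^+0.77 + 10^-1.39)
   = 1 / (1 + 5.8884 + 0.040738) = 1/6.9292 = 0.1443
[CO3²⁻] = α₂ × DIC = 0.1443 × 1.95 = 0.281 mmol/kg

[CO3²⁻] = 0.281 mmol/kg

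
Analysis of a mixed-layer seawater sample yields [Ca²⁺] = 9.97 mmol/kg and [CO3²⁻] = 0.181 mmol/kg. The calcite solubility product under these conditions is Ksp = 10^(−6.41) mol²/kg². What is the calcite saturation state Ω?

Ω = 4.64

Ksp = 10^(−6.41) = 3.890×10^-7
Ω = [Ca²⁺][CO3²⁻]/Ksp = (9.97×10^-3)(0.181×10^-3) / 3.890×10^-7 = 4.64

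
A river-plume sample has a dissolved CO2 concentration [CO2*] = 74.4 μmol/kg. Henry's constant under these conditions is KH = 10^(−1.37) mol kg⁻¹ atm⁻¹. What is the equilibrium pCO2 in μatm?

KH = 10^(−1.37) = 4.266×10^-2 mol kg⁻¹ atm⁻¹
pCO2 = [CO2*]/KH = 74.4×10^-6 / 4.266×10^-2 = 1.74×10^-3 atm = 1740 μatm

pCO2 = 1740 μatm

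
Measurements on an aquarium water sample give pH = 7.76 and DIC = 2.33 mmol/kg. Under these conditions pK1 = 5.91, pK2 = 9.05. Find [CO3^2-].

α₂ = 1 / (1 + [H⁺]/K2 + [H⁺]²/(K1K2)) = 1 / (1 + 10^+1.29 + 10^-0.56)
   = 1 / (1 + 19.498 + 0.27542) = 1/20.774 = 0.04814
[CO3²⁻] = α₂ × DIC = 0.04814 × 2.33 = 0.112 mmol/kg

[CO3²⁻] = 0.112 mmol/kg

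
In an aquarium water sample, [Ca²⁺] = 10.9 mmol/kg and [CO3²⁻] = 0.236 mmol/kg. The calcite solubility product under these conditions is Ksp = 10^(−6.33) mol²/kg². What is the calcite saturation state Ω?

Ω = 5.50

Ksp = 10^(−6.33) = 4.677×10^-7
Ω = [Ca²⁺][CO3²⁻]/Ksp = (10.9×10^-3)(0.236×10^-3) / 4.677×10^-7 = 5.50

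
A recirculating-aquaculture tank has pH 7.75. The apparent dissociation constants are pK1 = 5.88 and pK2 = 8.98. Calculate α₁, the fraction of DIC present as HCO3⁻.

α₁ = 1 / (1 + [H⁺]/K1 + K2/[H⁺]) = 1 / (1 + 10^-1.87 + 10^-1.23)
   = 1 / (1 + 0.013490 + 0.058884) = 1/1.0724 = 0.9325

α₁ = 0.933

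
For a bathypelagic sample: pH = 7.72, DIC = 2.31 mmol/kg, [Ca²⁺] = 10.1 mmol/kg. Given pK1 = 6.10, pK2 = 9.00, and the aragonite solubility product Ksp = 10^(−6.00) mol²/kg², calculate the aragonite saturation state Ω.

α₂ = 1 / (1 + [H⁺]/K2 + [H⁺]²/(K1K2)) = 1 / (1 + 10^+1.28 + 10^-0.34)
   = 1 / (1 + 19.055 + 0.45709) = 1/20.512 = 0.04875
[CO3²⁻] = α₂ × DIC = 0.04875 × 2.31 = 0.1126 mmol/kg
Ksp = 10^(−6.00) = 1.000×10^-6
Ω = [Ca²⁺][CO3²⁻]/Ksp = (10.1×10^-3)(1.126×10^-4) / 1.000×10^-6 = 1.14

Ω = 1.14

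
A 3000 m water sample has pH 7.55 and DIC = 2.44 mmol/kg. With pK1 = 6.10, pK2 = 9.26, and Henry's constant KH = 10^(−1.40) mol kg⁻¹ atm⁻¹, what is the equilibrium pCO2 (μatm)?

pCO2 = 2060 μatm

α₀ = 1 / (1 + K1/[H⁺] + K1K2/[H⁺]²) = 1 / (1 + 10^+1.45 + 10^-0.26)
   = 1 / (1 + 28.184 + 0.54954) = 1/29.733 = 0.03363
[CO2*] = α₀ × DIC = 0.03363 × 2.44 = 0.08206 mmol/kg
pCO2 = [CO2*]/KH = 8.206×10^-5 / 3.981×10^-2 = 2060 μatm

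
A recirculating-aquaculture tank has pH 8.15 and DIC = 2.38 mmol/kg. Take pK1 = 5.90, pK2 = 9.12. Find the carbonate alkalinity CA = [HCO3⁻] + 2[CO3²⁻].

CA = [HCO3⁻] + 2[CO3²⁻] = (α₁ + 2α₂)·DIC
At pH 8.15: [H⁺]/K1 = 10^-2.25 = 0.0056234, K2/[H⁺] = 10^-0.97 = 0.10715
α₁ = 1/(1 + 0.0056234 + 0.10715) = 1/1.1128 = 0.8987; α₂ = α₁·K2/[H⁺] = 0.09629
α₁ + 2α₂ = 1.0912
CA = 1.0912 × 2.38 = 2.60 mmol/kg

CA = 2.60 mmol/kg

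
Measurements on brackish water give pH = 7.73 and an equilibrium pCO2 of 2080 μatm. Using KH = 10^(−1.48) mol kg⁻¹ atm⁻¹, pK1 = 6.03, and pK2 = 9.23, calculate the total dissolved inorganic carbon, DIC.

DIC = 3.63 mmol/kg

[CO2*] = KH · pCO2 = 10^(−1.48) × 2080×10^-6 = 6.888×10^-5 mol/kg
α₀ = 1/(1 + K1/[H⁺] + K1K2/[H⁺]²) = 1/(1 + 10^+1.70 + 10^+0.20) = 0.01897
DIC = [CO2*]/α₀ = 6.888×10^-5 / 0.01897 = 3.63 mmol/kg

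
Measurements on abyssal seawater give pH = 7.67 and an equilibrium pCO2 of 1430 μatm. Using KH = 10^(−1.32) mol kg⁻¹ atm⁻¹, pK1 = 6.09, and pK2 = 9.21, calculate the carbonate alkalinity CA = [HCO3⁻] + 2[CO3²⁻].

CA = 2.75 mmol/kg

[CO2*] = KH · pCO2 = 10^(−1.32) × 1430×10^-6 = 6.844×10^-5 mol/kg
α₀ = 1/(1 + K1/[H⁺] + K1K2/[H⁺]²) = 1/(1 + 10^+1.58 + 10^+0.04) = 0.02493
DIC = [CO2*]/α₀ = 6.844×10^-5 / 0.02493 = 2.746 mmol/kg
CA = (α₁ + 2α₂)·DIC = (0.9477 + 2×0.02733) × 2.746 = 2.75 mmol/kg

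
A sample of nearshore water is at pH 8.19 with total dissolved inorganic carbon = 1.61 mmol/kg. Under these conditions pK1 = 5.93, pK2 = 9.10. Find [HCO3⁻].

α₁ = 1 / (1 + [H⁺]/K1 + K2/[H⁺]) = 1 / (1 + 10^-2.26 + 10^-0.91)
   = 1 / (1 + 0.0054954 + 0.12303) = 1/1.1285 = 0.8861
[HCO3⁻] = α₁ × DIC = 0.8861 × 1.61 = 1.43 mmol/kg

[HCO3⁻] = 1.43 mmol/kg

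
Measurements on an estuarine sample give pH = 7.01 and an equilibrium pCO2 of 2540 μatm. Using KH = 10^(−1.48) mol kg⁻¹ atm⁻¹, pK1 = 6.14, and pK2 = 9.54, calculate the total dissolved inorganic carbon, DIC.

[CO2*] = KH · pCO2 = 10^(−1.48) × 2540×10^-6 = 8.411×10^-5 mol/kg
α₀ = 1/(1 + K1/[H⁺] + K1K2/[H⁺]²) = 1/(1 + 10^+0.87 + 10^-1.66) = 0.1186
DIC = [CO2*]/α₀ = 8.411×10^-5 / 0.1186 = 0.709 mmol/kg

DIC = 0.709 mmol/kg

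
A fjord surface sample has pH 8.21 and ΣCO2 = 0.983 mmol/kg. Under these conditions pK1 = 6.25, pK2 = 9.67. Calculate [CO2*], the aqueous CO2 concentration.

[CO2*] = 10.3 μmol/kg

α₀ = 1 / (1 + K1/[H⁺] + K1K2/[H⁺]²) = 1 / (1 + 10^+1.96 + 10^+0.50)
   = 1 / (1 + 91.201 + 3.1623) = 1/95.363 = 0.01049
[CO2*] = α₀ × DIC = 0.01049 × 0.983 = 0.0103 mmol/kg = 10.3 μmol/kg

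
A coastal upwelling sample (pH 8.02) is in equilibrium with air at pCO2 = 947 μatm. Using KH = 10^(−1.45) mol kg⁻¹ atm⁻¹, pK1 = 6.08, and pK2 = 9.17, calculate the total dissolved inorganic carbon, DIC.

[CO2*] = KH · pCO2 = 10^(−1.45) × 947×10^-6 = 3.360×10^-5 mol/kg
α₀ = 1/(1 + K1/[H⁺] + K1K2/[H⁺]²) = 1/(1 + 10^+1.94 + 10^+0.79) = 0.01061
DIC = [CO2*]/α₀ = 3.360×10^-5 / 0.01061 = 3.17 mmol/kg

DIC = 3.17 mmol/kg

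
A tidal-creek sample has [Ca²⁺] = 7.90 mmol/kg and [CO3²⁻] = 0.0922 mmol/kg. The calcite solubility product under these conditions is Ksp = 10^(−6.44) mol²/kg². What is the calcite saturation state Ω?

Ω = 2.01

Ksp = 10^(−6.44) = 3.631×10^-7
Ω = [Ca²⁺][CO3²⁻]/Ksp = (7.90×10^-3)(0.0922×10^-3) / 3.631×10^-7 = 2.01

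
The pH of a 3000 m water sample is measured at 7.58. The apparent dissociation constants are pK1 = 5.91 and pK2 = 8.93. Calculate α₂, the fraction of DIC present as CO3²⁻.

α₂ = 0.0419

α₂ = 1 / (1 + [H⁺]/K2 + [H⁺]²/(K1K2)) = 1 / (1 + 10^+1.35 + 10^-0.32)
   = 1 / (1 + 22.387 + 0.47863) = 1/23.866 = 0.04190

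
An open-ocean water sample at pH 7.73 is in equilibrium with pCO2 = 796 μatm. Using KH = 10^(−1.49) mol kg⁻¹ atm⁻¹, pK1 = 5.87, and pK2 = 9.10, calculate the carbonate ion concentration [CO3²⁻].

[CO3²⁻] = 0.0796 mmol/kg

[CO2*] = KH · pCO2 = 10^(−1.49) × 796×10^-6 = 2.576×10^-5 mol/kg
α₀ = 1/(1 + K1/[H⁺] + K1K2/[H⁺]²) = 1/(1 + 10^+1.86 + 10^+0.49) = 0.01307
DIC = [CO2*]/α₀ = 2.576×10^-5 / 0.01307 = 1.971 mmol/kg
[CO3²⁻] = α₂·DIC; α₂ = 0.04038, so [CO3²⁻] = 0.04038 × 1.971 = 0.0796 mmol/kg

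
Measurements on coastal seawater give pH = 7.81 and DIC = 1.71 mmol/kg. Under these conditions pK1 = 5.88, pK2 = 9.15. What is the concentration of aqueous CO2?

α₀ = 1 / (1 + K1/[H⁺] + K1K2/[H⁺]²) = 1 / (1 + 10^+1.93 + 10^+0.59)
   = 1 / (1 + 85.114 + 3.8905) = 1/90.004 = 0.01111
[CO2*] = α₀ × DIC = 0.01111 × 1.71 = 0.0190 mmol/kg = 19.0 μmol/kg

[CO2*] = 19.0 μmol/kg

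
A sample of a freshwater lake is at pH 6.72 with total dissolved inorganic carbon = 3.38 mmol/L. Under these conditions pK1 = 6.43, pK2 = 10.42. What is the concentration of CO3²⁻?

[CO3²⁻] = 0.446 μmol/L

α₂ = 1 / (1 + [H⁺]/K2 + [H⁺]²/(K1K2)) = 1 / (1 + 10^+3.70 + 10^+3.41)
   = 1 / (1 + 5011.9 + 2570.4) = 1/7583.3 = 0.0001319
[CO3²⁻] = α₂ × DIC = 0.0001319 × 3.38 = 0.000446 mmol/L = 0.446 μmol/L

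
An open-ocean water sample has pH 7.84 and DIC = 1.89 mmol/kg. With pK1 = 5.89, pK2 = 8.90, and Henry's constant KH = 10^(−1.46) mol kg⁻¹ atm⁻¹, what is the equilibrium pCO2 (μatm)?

α₀ = 1 / (1 + K1/[H⁺] + K1K2/[H⁺]²) = 1 / (1 + 10^+1.95 + 10^+0.89)
   = 1 / (1 + 89.125 + 7.7625) = 1/97.888 = 0.01022
[CO2*] = α₀ × DIC = 0.01022 × 1.89 = 0.01931 mmol/kg = 19.31 μmol/kg
pCO2 = [CO2*]/KH = 1.931×10^-5 / 3.467×10^-2 = 557 μatm

pCO2 = 557 μatm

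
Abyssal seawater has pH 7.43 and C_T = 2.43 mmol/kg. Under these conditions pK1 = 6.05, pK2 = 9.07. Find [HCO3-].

[HCO3⁻] = 2.28 mmol/kg

α₁ = 1 / (1 + [H⁺]/K1 + K2/[H⁺]) = 1 / (1 + 10^-1.38 + 10^-1.64)
   = 1 / (1 + 0.041687 + 0.022909) = 1/1.0646 = 0.9393
[HCO3⁻] = α₁ × DIC = 0.9393 × 2.43 = 2.28 mmol/kg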